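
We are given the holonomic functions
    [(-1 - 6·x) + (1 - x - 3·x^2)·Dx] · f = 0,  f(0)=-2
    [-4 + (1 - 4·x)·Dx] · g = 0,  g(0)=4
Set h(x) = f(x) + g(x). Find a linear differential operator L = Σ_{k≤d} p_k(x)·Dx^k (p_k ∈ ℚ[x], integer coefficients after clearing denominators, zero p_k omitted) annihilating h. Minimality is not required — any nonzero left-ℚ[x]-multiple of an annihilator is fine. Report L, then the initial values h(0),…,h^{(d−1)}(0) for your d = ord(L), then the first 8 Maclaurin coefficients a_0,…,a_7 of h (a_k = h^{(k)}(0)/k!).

L = (-72·x + 72·x^2 - 96·x^3) + (8 - 6·x - 66·x^2 + 112·x^3 - 192·x^4)·Dx + (-1 + 7·x - 15·x^2 + 10·x^3 + 20·x^4 - 48·x^5)·Dx^2  (order 2).
h: a_k = 2, 14, 56, 242, 986, 4016, 16190, 65102, …
ICs: h(0) = 2, h′(0) = 14.

f: a_k = -2, -2, -8, -14, -38, -80, -194, -434, …
g: a_k = 4, 16, 64, 256, 1024, 4096, 16384, 65536, …
Weyl lclm of L_f,L_g ⇒ L₀ (ord ≤ 2).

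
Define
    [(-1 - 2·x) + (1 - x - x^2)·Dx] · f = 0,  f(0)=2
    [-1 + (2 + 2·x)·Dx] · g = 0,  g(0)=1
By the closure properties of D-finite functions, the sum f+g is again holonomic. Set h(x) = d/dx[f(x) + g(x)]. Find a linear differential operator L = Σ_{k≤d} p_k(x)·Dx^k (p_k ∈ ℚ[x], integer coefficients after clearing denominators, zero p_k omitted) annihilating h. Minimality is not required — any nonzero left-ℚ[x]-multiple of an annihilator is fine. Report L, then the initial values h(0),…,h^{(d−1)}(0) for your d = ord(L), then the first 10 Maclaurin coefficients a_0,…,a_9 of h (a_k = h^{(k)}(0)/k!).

f: a_k = 2, 2, 4, 6, 10, 16, 26, 42, 68, 110, …
g: a_k = 1, 1/2, -1/8, 1/16, -5/128, 7/256, -21/1024, 33/2048, -429/32768, 715/65536, …
Weyl lclm of L_f,L_g ⇒ L₀ (ord ≤ 2).
h=h₀': d/dx-closure on L₀ ⇒ L.
L = (-48 - 138·x - 156·x^2 - 84·x^3 - 30·x^4) + (-69 - 336·x - 615·x^2 - 576·x^3 - 321·x^4 - 90·x^5)·Dx + (18 + 42·x + 6·x^2 - 82·x^3 - 126·x^4 - 82·x^5 - 20·x^6)·Dx^2  (order 2).
h: a_k = 5/2, 31/4, 291/16, 1275/32, 20515/256, 79809/512, 602343/2048, 2227795/4096, 64887075/65536, 233296005/131072, …
ICs: h(0) = 5/2, h′(0) = 31/4.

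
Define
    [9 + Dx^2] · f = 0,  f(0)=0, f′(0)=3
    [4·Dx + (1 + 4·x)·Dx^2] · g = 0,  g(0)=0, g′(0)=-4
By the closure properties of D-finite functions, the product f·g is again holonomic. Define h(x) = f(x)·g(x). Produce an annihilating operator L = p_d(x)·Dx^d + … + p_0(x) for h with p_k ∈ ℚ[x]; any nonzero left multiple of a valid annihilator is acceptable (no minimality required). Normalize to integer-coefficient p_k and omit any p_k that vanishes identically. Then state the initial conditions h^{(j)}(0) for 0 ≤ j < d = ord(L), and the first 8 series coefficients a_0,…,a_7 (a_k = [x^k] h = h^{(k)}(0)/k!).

f: a_k = 0, 3, 0, -9/2, 0, 81/40, 0, -243/560, …
g: a_k = 0, -4, 8, -64/3, 64, -1024/5, 2048/3, -16384/7, …
Product ⇒ symmetric product L₀, ord ≤ 4.
L = (-2043 - 1296·x + 44064·x^2 + 186624·x^3 + 186624·x^4) + (72 + 5472·x + 31104·x^2 + 41472·x^3)·Dx + (-182 + 864·x + 12096·x^2 + 41472·x^3 + 41472·x^4)·Dx^2 + (8 + 608·x + 3456·x^2 + 4608·x^3)·Dx^3 + (5 + 112·x + 800·x^2 + 2304·x^3 + 2304·x^4)·Dx^4  (order 4).
h: a_k = 0, 0, -12, 24, -46, 156, -1053/2, 8881/5, …
ICs: h(0) = 0, h′(0) = 0, h′′(0) = -24, h′′′(0) = 144.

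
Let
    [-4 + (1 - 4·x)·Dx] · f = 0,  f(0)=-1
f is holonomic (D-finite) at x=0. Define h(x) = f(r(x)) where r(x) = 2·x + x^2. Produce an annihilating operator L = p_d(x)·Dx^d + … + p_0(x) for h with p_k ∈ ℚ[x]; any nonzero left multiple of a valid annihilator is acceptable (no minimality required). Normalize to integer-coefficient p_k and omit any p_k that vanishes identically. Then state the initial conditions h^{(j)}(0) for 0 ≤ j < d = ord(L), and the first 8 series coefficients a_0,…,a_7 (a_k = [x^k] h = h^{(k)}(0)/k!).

L = (8 + 8·x) + (-1 + 8·x + 4·x^2)·Dx  (order 1).
h: a_k = -1, -8, -68, -576, -4880, -41344, -350272, -2967552, …
ICs: h(0) = -1.

f: a_k = -1, -4, -16, -64, -256, -1024, -4096, -16384, …
h₀=f(r): pull back L_f along r ⇒ L₀.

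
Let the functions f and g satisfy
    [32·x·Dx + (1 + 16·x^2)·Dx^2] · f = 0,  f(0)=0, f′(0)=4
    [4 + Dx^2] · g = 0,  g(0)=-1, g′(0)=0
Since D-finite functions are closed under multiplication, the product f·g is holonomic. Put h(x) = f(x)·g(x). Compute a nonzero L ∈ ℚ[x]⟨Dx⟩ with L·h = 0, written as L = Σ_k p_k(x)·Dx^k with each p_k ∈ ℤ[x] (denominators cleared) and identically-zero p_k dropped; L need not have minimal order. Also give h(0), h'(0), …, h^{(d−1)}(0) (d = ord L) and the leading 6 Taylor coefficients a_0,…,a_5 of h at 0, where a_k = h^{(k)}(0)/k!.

f: a_k = 0, 4, 0, -64/3, 0, 1024/5, …
g: a_k = -1, 0, 2, 0, -2/3, 0, …
L₀ := L_f ⊗_s L_g (sym. prod.), ord ≤ 4.
L = (1360 + 60416·x^2 + 106496·x^4 + 262144·x^6 + 1048576·x^8) + (2304·x + 45056·x^3 + 196608·x^5 + 1048576·x^7)·Dx + (360 + 15872·x^2 + 36864·x^4 + 131072·x^6 + 524288·x^8)·Dx^2 + (576·x + 11264·x^3 + 49152·x^5 + 262144·x^7)·Dx^3 + (5 + 192·x^2 + 2560·x^4 + 16384·x^6 + 65536·x^8)·Dx^4  (order 4).
h: a_k = 0, -4, 0, 88/3, 0, -3752/15, …
ICs: h(0) = 0, h′(0) = -4, h′′(0) = 0, h′′′(0) = 176.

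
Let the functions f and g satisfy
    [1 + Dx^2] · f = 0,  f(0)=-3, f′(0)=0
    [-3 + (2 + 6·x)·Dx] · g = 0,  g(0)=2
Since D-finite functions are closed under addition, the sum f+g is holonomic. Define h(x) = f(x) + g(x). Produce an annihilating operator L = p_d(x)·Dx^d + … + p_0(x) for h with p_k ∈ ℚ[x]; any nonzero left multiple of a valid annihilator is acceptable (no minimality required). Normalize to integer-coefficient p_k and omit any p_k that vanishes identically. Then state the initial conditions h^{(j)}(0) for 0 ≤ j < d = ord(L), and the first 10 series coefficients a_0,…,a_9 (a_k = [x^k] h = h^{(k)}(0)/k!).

L = (-93 - 72·x - 108·x^2) + (-10 + 18·x + 216·x^2 + 216·x^3)·Dx + (-93 - 72·x - 108·x^2)·Dx^2 + (-10 + 18·x + 216·x^2 + 216·x^3)·Dx^3  (order 3).
h: a_k = -1, 3, -3/4, 27/8, -413/64, 1701/128, -229603/7680, 72171/1024, -295540373/1720320, 14073345/32768, …
ICs: h(0) = -1, h′(0) = 3, h′′(0) = -3/2.

f: a_k = -3, 0, 3/2, 0, -1/8, 0, 1/240, 0, -1/13440, 0, …
g: a_k = 2, 3, -9/4, 27/8, -405/64, 1701/128, -15309/512, 72171/1024, -2814669/16384, 14073345/32768, …
Weyl lclm of L_f,L_g ⇒ L₀ (ord ≤ 3).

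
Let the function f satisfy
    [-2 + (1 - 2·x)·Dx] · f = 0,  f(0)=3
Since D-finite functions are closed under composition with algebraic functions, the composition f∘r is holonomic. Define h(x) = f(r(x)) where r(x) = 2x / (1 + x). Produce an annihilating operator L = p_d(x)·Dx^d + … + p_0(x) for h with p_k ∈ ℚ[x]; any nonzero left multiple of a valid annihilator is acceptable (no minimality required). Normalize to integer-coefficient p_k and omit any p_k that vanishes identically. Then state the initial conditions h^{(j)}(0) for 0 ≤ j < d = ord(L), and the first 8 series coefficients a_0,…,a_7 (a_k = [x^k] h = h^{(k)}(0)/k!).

L = 4 + (-1 + 2·x + 3·x^2)·Dx  (order 1).
h: a_k = 3, 12, 36, 108, 324, 972, 2916, 8748, …
ICs: h(0) = 3.

f: a_k = 3, 6, 12, 24, 48, 96, 192, 384, …
L₀ from L_f via x↦r, Dx↦r'^{-1}Dx.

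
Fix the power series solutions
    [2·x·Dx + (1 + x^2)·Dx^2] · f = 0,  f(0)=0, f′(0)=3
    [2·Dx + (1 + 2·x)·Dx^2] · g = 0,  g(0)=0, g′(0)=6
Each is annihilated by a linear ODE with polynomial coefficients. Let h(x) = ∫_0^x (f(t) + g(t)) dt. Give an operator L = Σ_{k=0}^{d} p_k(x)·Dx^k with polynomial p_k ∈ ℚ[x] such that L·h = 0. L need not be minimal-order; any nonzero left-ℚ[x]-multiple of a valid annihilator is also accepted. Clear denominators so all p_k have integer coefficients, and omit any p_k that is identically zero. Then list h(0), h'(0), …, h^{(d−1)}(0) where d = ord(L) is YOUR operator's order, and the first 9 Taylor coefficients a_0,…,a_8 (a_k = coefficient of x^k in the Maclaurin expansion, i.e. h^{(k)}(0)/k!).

L = (-2 - 12·x + 6·x^2 + 4·x^3)·Dx^2 + (-5 - 4·x - 9·x^2 + 12·x^3 + 8·x^4)·Dx^3 + (-1 - x + 2·x^2 + x^3 + 3·x^4 + 2·x^5)·Dx^4  (order 4).
h: a_k = 0, 0, 9/2, -2, 7/4, -12/5, 33/10, -32/7, 381/56, …
ICs: h(0) = 0, h′(0) = 0, h′′(0) = 9, h′′′(0) = -12.

f: a_k = 0, 3, 0, -1, 0, 3/5, 0, -3/7, 0, …
g: a_k = 0, 6, -6, 8, -12, 96/5, -32, 384/7, -96, …
h₀=f+g: left-lcm gives L₀, ord ≤ 4.
h=∫h₀ ⇒ L = L₀·Dx.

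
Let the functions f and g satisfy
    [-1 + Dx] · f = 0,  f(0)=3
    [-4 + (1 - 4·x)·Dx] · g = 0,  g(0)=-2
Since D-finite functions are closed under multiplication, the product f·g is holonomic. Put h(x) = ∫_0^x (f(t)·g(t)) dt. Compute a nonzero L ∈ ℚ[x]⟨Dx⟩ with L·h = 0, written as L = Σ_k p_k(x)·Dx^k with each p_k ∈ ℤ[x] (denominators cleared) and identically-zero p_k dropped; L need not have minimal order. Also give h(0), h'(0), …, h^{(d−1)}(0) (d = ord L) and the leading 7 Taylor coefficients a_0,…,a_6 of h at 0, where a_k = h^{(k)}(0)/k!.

f: a_k = 3, 3, 3/2, 1/2, 1/8, 1/40, 1/240, …
g: a_k = -2, -8, -32, -128, -512, -2048, -8192, …
f·g: L₀ = L_f ⊗_s L_g, ord ≤ 1·1.
h=∫₀ˣh₀: take L = L₀·Dx.
L = (5 - 4·x)·Dx + (-1 + 4·x)·Dx^2  (order 2).
h: a_k = 0, -6, -15, -41, -493/4, -7889/20, -157781/120, …
ICs: h(0) = 0, h′(0) = -6.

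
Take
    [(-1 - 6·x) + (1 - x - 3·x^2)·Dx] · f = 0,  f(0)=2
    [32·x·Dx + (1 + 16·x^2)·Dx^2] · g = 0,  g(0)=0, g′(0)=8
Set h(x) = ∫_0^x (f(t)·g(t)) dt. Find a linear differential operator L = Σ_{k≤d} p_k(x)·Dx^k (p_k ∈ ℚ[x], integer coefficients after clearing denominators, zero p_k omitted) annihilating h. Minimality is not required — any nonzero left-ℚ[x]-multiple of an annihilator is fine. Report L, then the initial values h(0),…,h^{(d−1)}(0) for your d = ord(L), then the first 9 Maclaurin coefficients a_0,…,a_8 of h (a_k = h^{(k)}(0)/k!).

L = (6 + 32·x + 288·x^2)·Dx + (2 - 20·x + 64·x^2 + 288·x^3)·Dx^2 + (-1 + x - 13·x^2 + 16·x^3 + 48·x^4)·Dx^3  (order 3).
h: a_k = 0, 0, 8, 16/3, -16/3, 16/3, 5864/45, 12928/105, -80782/105, …
ICs: h(0) = 0, h′(0) = 0, h′′(0) = 16.

f: a_k = 2, 2, 8, 14, 38, 80, 194, 434, 1016, …
g: a_k = 0, 8, 0, -128/3, 0, 2048/5, 0, -32768/7, 0, …
Sym-product of L_f,L_g gives L₀ (≤ ord 2).
h=∫h₀ ⇒ L = L₀·Dx.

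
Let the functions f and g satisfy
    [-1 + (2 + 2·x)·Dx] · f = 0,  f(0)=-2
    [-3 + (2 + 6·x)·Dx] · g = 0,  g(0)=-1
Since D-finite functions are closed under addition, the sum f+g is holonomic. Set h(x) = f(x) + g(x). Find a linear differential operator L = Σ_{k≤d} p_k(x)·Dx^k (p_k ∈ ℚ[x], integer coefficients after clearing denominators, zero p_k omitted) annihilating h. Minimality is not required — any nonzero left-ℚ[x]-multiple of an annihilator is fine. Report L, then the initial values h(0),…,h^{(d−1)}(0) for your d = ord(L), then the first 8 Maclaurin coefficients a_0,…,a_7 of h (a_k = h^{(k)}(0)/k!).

L = -3 + (8 + 12·x)·Dx + (4 + 16·x + 12·x^2)·Dx^2  (order 2).
h: a_k = -3, -5/2, 11/8, -29/16, 415/128, -1715/256, 15351/1024, -72237/2048, …
ICs: h(0) = -3, h′(0) = -5/2.

f: a_k = -2, -1, 1/4, -1/8, 5/64, -7/128, 21/512, -33/1024, …
g: a_k = -1, -3/2, 9/8, -27/16, 405/128, -1701/256, 15309/1024, -72171/2048, …
h₀=f+g: left-lcm gives L₀, ord ≤ 2.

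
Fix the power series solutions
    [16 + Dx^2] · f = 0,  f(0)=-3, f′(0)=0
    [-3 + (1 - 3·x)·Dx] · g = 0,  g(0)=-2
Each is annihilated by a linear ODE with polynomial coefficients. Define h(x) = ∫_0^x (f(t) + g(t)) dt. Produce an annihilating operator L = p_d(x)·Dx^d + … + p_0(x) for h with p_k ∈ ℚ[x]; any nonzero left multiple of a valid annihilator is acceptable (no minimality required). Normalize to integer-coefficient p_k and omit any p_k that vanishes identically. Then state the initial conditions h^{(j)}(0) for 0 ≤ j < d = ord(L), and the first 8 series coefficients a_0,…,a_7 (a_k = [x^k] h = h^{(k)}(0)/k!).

L = (-1680 + 2304·x - 3456·x^2)·Dx + (272 - 1584·x + 3456·x^2 - 3456·x^3)·Dx^2 + (-105 + 144·x - 216·x^2)·Dx^3 + (17 - 99·x + 216·x^2 - 216·x^3)·Dx^4  (order 4).
h: a_k = 0, -5, -3, 2, -27/2, -194/5, -81, -21614/105, …
ICs: h(0) = 0, h′(0) = -5, h′′(0) = -6, h′′′(0) = 12.

f: a_k = -3, 0, 24, 0, -32, 0, 256/15, 0, …
g: a_k = -2, -6, -18, -54, -162, -486, -1458, -4374, …
h₀=f+g: left-lcm gives L₀, ord ≤ 3.
h=∫h₀ ⇒ L = L₀·Dx.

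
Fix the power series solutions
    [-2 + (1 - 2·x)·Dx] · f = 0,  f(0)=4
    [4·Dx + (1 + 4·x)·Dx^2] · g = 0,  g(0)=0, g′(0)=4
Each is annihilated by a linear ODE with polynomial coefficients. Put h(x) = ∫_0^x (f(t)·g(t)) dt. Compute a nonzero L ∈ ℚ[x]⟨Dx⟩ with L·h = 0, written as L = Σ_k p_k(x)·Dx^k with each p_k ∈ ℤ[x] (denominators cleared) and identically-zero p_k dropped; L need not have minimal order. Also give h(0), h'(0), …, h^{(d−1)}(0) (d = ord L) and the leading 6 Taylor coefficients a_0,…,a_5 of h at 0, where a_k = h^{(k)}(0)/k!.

L = 8·Dx + 24·x·Dx^2 + (-1 - 2·x + 8·x^2)·Dx^3  (order 3).
h: a_k = 0, 0, 8, 0, 64/3, -256/15, …
ICs: h(0) = 0, h′(0) = 0, h′′(0) = 16.

f: a_k = 4, 8, 16, 32, 64, 128, …
g: a_k = 0, 4, -8, 64/3, -64, 1024/5, …
Product ⇒ symmetric product L₀, ord ≤ 2.
h=∫h₀ ⇒ L = L₀·Dx.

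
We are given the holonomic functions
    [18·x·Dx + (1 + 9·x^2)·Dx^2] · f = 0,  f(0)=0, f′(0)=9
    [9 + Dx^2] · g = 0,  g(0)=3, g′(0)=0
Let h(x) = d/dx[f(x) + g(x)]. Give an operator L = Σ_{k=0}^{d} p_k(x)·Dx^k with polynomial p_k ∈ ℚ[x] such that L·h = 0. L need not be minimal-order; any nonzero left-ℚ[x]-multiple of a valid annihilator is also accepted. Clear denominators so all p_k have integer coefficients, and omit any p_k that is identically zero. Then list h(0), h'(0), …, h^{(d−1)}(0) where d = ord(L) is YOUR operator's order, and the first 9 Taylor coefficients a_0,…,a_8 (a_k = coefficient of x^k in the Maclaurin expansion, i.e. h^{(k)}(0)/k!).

f: a_k = 0, 9, 0, -27, 0, 729/5, 0, -6561/7, 0, …
g: a_k = 3, 0, -27/2, 0, 81/8, 0, -243/80, 0, 2187/4480, …
f+g: L₀ = lclm(L_f,L_g), ord ≤ 2+2.
Differentiate: ansatz ord ≤ ord L₀ ⇒ L.
L = (-1782·x + 20412·x^3 + 13122·x^5) + (-9 + 567·x^2 + 6561·x^4 + 6561·x^6)·Dx + (-198·x + 2268·x^3 + 1458·x^5)·Dx^2 + (-1 + 63·x^2 + 729·x^4 + 729·x^6)·Dx^3  (order 3).
h: a_k = 9, -27, -81, 81/2, 729, -729/40, -6561, 2187/560, 59049, …
ICs: h(0) = 9, h′(0) = -27, h′′(0) = -162.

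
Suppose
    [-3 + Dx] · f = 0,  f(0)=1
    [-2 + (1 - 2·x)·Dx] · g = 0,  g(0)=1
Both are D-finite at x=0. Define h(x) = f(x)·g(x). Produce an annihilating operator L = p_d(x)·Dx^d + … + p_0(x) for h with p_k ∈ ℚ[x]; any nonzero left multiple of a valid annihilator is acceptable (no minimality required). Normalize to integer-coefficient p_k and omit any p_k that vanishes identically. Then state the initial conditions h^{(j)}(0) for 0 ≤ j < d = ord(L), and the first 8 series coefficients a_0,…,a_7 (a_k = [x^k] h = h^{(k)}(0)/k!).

f: a_k = 1, 3, 9/2, 9/2, 27/8, 81/40, 81/80, 243/560, …
g: a_k = 1, 2, 4, 8, 16, 32, 64, 128, …
h₀=f·g: eliminate ⇒ L₀, order ≤ 1·1.
L = (5 - 6·x) + (-1 + 2·x)·Dx  (order 1).
h: a_k = 1, 5, 29/2, 67/2, 563/8, 5711/40, 4585/16, 321193/560, …
ICs: h(0) = 1.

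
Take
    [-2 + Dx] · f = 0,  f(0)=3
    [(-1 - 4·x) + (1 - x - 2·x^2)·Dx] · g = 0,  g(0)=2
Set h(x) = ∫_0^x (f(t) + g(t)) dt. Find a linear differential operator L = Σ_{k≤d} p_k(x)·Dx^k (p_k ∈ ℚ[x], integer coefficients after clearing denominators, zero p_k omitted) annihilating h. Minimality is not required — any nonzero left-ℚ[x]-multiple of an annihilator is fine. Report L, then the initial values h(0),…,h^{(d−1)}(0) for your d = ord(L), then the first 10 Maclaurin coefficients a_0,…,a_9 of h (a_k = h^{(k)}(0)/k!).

f: a_k = 3, 6, 6, 4, 2, 4/5, 4/15, 8/105, 2/105, 4/945, …
g: a_k = 2, 2, 6, 10, 22, 42, 86, 170, 342, 682, …
Weyl lclm of L_f,L_g ⇒ L₀ (ord ≤ 2).
h=∫h₀ ⇒ L = L₀·Dx.
L = (8 + 12·x + 72·x^2 + 32·x^3)·Dx + (-2 - 20·x - 36·x^2 + 16·x^3 + 16·x^4)·Dx^2 + (-1 + 7·x - 16·x^3 - 8·x^4)·Dx^3  (order 3).
h: a_k = 0, 5, 4, 4, 7/2, 24/5, 107/15, 1294/105, 8929/420, 35912/945, …
ICs: h(0) = 0, h′(0) = 5, h′′(0) = 8.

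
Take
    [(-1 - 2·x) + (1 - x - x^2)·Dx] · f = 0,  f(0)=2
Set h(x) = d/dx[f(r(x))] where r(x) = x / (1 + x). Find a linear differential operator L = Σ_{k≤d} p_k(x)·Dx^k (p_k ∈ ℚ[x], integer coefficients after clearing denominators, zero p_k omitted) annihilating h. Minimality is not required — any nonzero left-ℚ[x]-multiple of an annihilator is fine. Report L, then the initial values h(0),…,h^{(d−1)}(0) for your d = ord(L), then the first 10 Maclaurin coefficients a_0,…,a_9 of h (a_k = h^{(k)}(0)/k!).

f: a_k = 2, 2, 4, 6, 10, 16, 26, 42, 68, 110, …
f∘r: x↦r, Dx↦Dx/r' in L_f ⇒ L₀.
h=h₀': d/dx-closure on L₀ ⇒ L.
L = (2 + 6·x + 12·x^2 + 6·x^3) + (-1 - 5·x - 6·x^2 + x^3 + 3·x^4)·Dx  (order 1).
h: a_k = 2, 4, 0, 8, -10, 24, -42, 80, -144, 260, …
ICs: h(0) = 2.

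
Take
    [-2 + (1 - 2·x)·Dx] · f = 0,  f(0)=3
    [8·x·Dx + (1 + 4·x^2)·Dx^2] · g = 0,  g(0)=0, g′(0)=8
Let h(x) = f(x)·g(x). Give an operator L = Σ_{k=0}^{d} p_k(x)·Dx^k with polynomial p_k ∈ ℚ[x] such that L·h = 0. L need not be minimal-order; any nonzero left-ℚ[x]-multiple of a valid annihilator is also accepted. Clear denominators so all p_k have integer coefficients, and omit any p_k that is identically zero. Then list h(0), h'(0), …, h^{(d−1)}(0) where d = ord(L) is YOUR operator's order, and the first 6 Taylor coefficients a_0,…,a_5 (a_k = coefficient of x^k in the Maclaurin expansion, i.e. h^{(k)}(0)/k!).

f: a_k = 3, 6, 12, 24, 48, 96, …
g: a_k = 0, 8, 0, -32/3, 0, 128/5, …
L₀ := L_f ⊗_s L_g (sym. prod.), ord ≤ 2.
L = 16·x + (4 - 8·x + 32·x^2)·Dx + (-1 + 2·x - 4·x^2 + 8·x^3)·Dx^2  (order 2).
h: a_k = 0, 24, 48, 64, 128, 1664/5, …
ICs: h(0) = 0, h′(0) = 24.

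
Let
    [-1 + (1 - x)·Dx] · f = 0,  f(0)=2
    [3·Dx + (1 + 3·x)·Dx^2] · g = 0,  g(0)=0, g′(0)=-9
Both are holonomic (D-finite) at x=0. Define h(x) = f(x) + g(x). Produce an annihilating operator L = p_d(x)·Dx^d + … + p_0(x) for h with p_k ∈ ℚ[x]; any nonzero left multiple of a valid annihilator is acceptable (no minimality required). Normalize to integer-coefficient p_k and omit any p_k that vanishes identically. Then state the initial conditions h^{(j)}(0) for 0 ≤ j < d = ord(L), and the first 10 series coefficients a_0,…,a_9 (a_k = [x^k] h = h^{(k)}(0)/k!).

L = (54 + 18·x)·Dx + (-12 + 72·x + 36·x^2)·Dx^2 + (-5 - 13·x + 9·x^2 + 9·x^3)·Dx^3  (order 3).
h: a_k = 2, -7, 31/2, -25, 251/4, -719/5, 733/2, -6547/7, 19699/8, -6559, …
ICs: h(0) = 2, h′(0) = -7, h′′(0) = 31.

f: a_k = 2, 2, 2, 2, 2, 2, 2, 2, 2, 2, …
g: a_k = 0, -9, 27/2, -27, 243/4, -729/5, 729/2, -6561/7, 19683/8, -6561, …
L₀ := lclm(L_f,L_g); ord L₀ ≤ 1+2.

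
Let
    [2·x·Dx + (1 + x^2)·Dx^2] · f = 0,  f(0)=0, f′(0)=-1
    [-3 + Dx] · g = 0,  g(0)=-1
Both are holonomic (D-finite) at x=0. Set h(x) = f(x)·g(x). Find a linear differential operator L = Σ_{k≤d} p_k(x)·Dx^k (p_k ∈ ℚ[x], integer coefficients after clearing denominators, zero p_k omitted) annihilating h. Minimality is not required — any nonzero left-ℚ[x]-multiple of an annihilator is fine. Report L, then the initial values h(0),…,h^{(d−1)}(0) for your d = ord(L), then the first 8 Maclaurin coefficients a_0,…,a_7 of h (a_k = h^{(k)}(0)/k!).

L = (9 - 6·x + 9·x^2) + (-6 + 2·x - 6·x^2)·Dx + (1 + x^2)·Dx^2  (order 2).
h: a_k = 0, 1, 3, 25/6, 7/2, 83/40, 9/8, 361/560, …
ICs: h(0) = 0, h′(0) = 1.

f: a_k = 0, -1, 0, 1/3, 0, -1/5, 0, 1/7, …
g: a_k = -1, -3, -9/2, -9/2, -27/8, -81/40, -81/80, -243/560, …
L₀ := L_f ⊗_s L_g (sym. prod.), ord ≤ 2.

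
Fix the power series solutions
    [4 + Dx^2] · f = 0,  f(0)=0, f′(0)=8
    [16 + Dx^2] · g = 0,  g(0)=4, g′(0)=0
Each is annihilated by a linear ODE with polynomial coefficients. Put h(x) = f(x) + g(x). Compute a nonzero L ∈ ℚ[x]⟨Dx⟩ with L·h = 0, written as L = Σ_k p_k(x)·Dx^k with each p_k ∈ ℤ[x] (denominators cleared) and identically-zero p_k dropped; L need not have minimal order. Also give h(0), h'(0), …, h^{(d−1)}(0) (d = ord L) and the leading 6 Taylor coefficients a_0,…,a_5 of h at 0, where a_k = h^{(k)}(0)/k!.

L = 64 + 20·Dx^2 + Dx^4  (order 4).
h: a_k = 4, 8, -32, -16/3, 128/3, 16/15, …
ICs: h(0) = 4, h′(0) = 8, h′′(0) = -64, h′′′(0) = -32.

f: a_k = 0, 8, 0, -16/3, 0, 16/15, …
g: a_k = 4, 0, -32, 0, 128/3, 0, …
h₀=f+g: left-lcm gives L₀, ord ≤ 4.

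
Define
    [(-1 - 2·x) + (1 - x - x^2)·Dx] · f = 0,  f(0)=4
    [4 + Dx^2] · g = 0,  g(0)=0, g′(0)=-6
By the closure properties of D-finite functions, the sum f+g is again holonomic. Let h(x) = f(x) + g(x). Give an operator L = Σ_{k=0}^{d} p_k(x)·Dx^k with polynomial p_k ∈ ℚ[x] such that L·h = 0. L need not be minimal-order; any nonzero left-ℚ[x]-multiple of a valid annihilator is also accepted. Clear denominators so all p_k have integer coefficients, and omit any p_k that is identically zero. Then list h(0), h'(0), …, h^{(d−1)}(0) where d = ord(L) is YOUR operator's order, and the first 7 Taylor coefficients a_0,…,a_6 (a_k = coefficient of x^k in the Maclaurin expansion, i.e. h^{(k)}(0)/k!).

L = (44 + 96·x + 32·x^2 + 48·x^3 + 40·x^4 + 16·x^5) + (-16 + 20·x + 8·x^2 - 16·x^3 + 12·x^4 + 24·x^5 + 8·x^6)·Dx + (11 + 24·x + 8·x^2 + 12·x^3 + 10·x^4 + 4·x^5)·Dx^2 + (-4 + 5·x + 2·x^2 - 4·x^3 + 3·x^4 + 6·x^5 + 2·x^6)·Dx^3  (order 3).
h: a_k = 4, -2, 8, 16, 20, 156/5, 52, …
ICs: h(0) = 4, h′(0) = -2, h′′(0) = 16.

f: a_k = 4, 4, 8, 12, 20, 32, 52, …
g: a_k = 0, -6, 0, 4, 0, -4/5, 0, …
Weyl lclm of L_f,L_g ⇒ L₀ (ord ≤ 3).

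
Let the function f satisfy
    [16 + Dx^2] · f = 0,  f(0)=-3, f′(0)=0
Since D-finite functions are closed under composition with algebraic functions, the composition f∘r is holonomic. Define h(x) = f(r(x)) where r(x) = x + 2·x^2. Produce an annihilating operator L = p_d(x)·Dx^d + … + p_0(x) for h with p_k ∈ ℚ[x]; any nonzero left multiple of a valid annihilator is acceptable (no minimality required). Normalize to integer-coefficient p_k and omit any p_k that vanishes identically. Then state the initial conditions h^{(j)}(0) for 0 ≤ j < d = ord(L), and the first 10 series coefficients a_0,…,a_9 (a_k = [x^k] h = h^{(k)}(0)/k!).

f: a_k = -3, 0, 24, 0, -32, 0, 256/15, 0, -512/105, 0, …
f∘r: x↦r, Dx↦Dx/r' in L_f ⇒ L₀.
L = (16 + 192·x + 768·x^2 + 1024·x^3) - 4·Dx + (1 + 4·x)·Dx^2  (order 2).
h: a_k = -3, 0, 24, 96, 64, -256, -11264/15, -4096/5, 53248/105, 278528/105, …
ICs: h(0) = -3, h′(0) = 0.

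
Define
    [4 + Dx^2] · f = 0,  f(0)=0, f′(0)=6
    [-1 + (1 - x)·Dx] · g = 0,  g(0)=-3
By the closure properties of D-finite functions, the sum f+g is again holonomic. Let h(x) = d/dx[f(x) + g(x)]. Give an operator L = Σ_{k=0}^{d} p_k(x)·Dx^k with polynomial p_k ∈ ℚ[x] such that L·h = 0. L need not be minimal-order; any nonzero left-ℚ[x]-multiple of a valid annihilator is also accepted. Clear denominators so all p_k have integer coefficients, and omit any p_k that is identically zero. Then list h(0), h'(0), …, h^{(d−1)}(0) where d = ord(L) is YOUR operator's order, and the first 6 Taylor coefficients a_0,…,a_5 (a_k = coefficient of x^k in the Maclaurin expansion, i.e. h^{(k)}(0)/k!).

L = (64 - 32·x + 16·x^2) + (-20 + 36·x - 24·x^2 + 8·x^3)·Dx + (16 - 8·x + 4·x^2)·Dx^2 + (-5 + 9·x - 6·x^2 + 2·x^3)·Dx^3  (order 3).
h: a_k = 3, -6, -21, -12, -11, -18, …
ICs: h(0) = 3, h′(0) = -6, h′′(0) = -42.

f: a_k = 0, 6, 0, -4, 0, 4/5, …
g: a_k = -3, -3, -3, -3, -3, -3, …
f+g: L₀ = lclm(L_f,L_g), ord ≤ 2+1.
h=h₀': d/dx-closure on L₀ ⇒ L.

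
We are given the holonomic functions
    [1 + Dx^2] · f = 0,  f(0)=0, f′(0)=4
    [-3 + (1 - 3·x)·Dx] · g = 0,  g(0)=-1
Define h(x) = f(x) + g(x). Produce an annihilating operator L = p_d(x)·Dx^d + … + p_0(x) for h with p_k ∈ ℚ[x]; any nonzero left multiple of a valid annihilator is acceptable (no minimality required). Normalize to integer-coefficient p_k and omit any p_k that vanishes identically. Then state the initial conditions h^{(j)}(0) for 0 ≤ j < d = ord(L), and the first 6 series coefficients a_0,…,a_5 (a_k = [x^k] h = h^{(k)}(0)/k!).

L = (-165 + 18·x - 27·x^2) + (19 - 63·x + 27·x^2 - 27·x^3)·Dx + (-165 + 18·x - 27·x^2)·Dx^2 + (19 - 63·x + 27·x^2 - 27·x^3)·Dx^3  (order 3).
h: a_k = -1, 1, -9, -83/3, -81, -7289/30, …
ICs: h(0) = -1, h′(0) = 1, h′′(0) = -18.

f: a_k = 0, 4, 0, -2/3, 0, 1/30, …
g: a_k = -1, -3, -9, -27, -81, -243, …
L₀ := lclm(L_f,L_g); ord L₀ ≤ 2+1.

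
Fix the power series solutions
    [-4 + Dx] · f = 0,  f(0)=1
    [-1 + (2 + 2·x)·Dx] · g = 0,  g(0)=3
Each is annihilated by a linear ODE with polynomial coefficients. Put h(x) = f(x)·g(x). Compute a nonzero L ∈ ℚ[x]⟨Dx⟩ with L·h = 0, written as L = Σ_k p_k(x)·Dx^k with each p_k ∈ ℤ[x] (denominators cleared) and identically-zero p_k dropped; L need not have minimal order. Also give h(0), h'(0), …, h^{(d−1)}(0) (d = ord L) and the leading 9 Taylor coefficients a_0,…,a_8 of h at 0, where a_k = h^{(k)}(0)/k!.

f: a_k = 1, 4, 8, 32/3, 32/3, 128/15, 256/45, 1024/315, 512/315, …
g: a_k = 3, 3/2, -3/8, 3/16, -15/128, 21/256, -63/1024, 99/2048, -1287/32768, …
Product ⇒ symmetric product L₀, ord ≤ 1.
L = (-9 - 8·x) + (2 + 2·x)·Dx  (order 1).
h: a_k = 3, 27/2, 237/8, 683/16, 5841/128, 49553/1280, 417727/15360, 1167969/71680, 29265889/3440640, …
ICs: h(0) = 3.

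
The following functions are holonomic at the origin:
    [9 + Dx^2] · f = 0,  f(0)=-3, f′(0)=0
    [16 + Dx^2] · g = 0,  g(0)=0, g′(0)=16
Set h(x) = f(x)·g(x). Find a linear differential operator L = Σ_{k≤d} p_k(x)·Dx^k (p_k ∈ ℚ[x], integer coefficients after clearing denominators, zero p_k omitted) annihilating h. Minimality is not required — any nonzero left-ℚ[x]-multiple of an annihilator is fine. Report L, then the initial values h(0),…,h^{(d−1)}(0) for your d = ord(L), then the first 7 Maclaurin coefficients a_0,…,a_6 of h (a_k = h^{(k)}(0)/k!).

f: a_k = -3, 0, 27/2, 0, -81/8, 0, 243/80, …
g: a_k = 0, 16, 0, -128/3, 0, 512/15, 0, …
h₀=f·g: eliminate ⇒ L₀, order ≤ 2·2.
L = 49 + 50·Dx^2 + Dx^4  (order 4).
h: a_k = 0, -48, 0, 344, 0, -4202/5, 0, …
ICs: h(0) = 0, h′(0) = -48, h′′(0) = 0, h′′′(0) = 2064.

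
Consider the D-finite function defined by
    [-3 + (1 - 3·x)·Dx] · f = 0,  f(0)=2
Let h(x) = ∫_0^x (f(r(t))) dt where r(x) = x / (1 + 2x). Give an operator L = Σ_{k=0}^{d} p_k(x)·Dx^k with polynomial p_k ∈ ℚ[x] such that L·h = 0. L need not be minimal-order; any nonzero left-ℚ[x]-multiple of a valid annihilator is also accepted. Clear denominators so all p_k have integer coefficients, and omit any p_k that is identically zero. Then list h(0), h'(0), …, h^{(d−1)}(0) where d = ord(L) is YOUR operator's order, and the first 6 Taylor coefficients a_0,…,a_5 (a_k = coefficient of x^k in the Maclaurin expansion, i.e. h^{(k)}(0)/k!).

L = 3·Dx + (-1 - x + 2·x^2)·Dx^2  (order 2).
h: a_k = 0, 2, 3, 2, 3/2, 6/5, …
ICs: h(0) = 0, h′(0) = 2.

f: a_k = 2, 6, 18, 54, 162, 486, …
f∘r: x↦r, Dx↦Dx/r' in L_f ⇒ L₀.
h=∫₀ˣh₀: take L = L₀·Dx.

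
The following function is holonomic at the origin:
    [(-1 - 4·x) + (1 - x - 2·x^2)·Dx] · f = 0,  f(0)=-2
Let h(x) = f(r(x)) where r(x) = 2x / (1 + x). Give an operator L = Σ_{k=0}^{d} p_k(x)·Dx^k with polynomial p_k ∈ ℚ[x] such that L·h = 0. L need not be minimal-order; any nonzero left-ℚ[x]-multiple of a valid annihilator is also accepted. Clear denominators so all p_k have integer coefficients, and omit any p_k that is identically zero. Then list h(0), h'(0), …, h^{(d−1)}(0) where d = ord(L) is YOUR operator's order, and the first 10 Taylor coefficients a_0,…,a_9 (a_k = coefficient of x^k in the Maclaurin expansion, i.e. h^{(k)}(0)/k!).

L = (2 + 18·x) + (-1 - x + 9·x^2 + 9·x^3)·Dx  (order 1).
h: a_k = -2, -4, -20, -36, -180, -324, -1620, -2916, -14580, -26244, …
ICs: h(0) = -2.

f: a_k = -2, -2, -6, -10, -22, -42, -86, -170, -342, -682, …
L₀ from L_f via x↦r, Dx↦r'^{-1}Dx.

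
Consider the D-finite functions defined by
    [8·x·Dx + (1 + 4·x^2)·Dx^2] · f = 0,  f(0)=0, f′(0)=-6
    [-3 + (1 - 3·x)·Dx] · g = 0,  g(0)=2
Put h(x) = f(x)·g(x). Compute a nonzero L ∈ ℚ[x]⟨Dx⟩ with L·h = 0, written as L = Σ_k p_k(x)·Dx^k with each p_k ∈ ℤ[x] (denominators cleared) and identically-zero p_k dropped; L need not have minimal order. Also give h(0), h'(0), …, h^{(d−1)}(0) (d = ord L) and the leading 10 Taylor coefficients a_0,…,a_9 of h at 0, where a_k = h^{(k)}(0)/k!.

L = 24·x + (6 - 8·x + 48·x^2)·Dx + (-1 + 3·x - 4·x^2 + 12·x^3)·Dx^2  (order 2).
h: a_k = 0, -12, -36, -92, -276, -4332/5, -12996/5, -269076/35, -807228/35, -7300892/105, …
ICs: h(0) = 0, h′(0) = -12.

f: a_k = 0, -6, 0, 8, 0, -96/5, 0, 384/7, 0, -512/3, …
g: a_k = 2, 6, 18, 54, 162, 486, 1458, 4374, 13122, 39366, …
Sym-product of L_f,L_g gives L₀ (≤ ord 2).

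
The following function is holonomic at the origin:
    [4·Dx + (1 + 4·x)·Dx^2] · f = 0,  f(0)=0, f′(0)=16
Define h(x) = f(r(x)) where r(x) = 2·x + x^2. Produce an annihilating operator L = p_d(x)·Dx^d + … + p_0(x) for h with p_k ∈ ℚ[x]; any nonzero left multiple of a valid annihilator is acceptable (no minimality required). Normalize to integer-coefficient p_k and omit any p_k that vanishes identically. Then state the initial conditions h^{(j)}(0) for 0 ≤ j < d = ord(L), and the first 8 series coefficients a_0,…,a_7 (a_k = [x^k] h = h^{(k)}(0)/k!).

L = (7 + 8·x + 4·x^2)·Dx + (1 + 9·x + 12·x^2 + 4·x^3)·Dx^2  (order 2).
h: a_k = 0, 32, -112, 1664/3, -3104, 92672/5, -345856/3, 5163008/7, …
ICs: h(0) = 0, h′(0) = 32.

f: a_k = 0, 16, -32, 256/3, -256, 4096/5, -8192/3, 65536/7, …
Change of var in L_f (x↦r) gives L₀.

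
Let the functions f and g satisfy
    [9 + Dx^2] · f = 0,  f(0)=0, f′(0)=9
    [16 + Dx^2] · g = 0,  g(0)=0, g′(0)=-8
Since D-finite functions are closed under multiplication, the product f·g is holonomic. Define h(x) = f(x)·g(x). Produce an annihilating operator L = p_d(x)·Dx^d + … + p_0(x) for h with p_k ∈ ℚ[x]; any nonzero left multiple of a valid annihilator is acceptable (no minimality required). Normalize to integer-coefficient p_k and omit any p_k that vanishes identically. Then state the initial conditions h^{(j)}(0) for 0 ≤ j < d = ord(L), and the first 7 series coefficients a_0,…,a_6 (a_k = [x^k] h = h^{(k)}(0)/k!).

L = 49 + 50·Dx^2 + Dx^4  (order 4).
h: a_k = 0, 0, -72, 0, 300, 0, -2451/5, …
ICs: h(0) = 0, h′(0) = 0, h′′(0) = -144, h′′′(0) = 0.

f: a_k = 0, 9, 0, -27/2, 0, 243/40, 0, …
g: a_k = 0, -8, 0, 64/3, 0, -256/15, 0, …
f·g: L₀ = L_f ⊗_s L_g, ord ≤ 2·2.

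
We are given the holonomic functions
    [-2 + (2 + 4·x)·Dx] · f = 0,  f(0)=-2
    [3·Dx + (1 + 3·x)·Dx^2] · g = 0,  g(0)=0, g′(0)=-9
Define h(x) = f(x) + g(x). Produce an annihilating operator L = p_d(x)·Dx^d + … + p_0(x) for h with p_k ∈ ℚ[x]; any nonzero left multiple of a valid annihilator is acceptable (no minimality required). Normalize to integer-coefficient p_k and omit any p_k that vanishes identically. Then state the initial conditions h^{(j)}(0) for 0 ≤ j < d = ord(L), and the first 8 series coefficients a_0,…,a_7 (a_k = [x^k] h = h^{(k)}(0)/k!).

f: a_k = -2, -2, 1, -1, 5/4, -7/4, 21/8, -33/8, …
g: a_k = 0, -9, 27/2, -27, 243/4, -729/5, 729/2, -6561/7, …
Weyl lclm of L_f,L_g ⇒ L₀ (ord ≤ 3).
L = (9 + 9·x)·Dx + (15 + 54·x + 45·x^2)·Dx^2 + (2 + 13·x + 27·x^2 + 18·x^3)·Dx^3  (order 3).
h: a_k = -2, -11, 29/2, -28, 62, -2951/20, 2937/8, -52719/56, …
ICs: h(0) = -2, h′(0) = -11, h′′(0) = 29.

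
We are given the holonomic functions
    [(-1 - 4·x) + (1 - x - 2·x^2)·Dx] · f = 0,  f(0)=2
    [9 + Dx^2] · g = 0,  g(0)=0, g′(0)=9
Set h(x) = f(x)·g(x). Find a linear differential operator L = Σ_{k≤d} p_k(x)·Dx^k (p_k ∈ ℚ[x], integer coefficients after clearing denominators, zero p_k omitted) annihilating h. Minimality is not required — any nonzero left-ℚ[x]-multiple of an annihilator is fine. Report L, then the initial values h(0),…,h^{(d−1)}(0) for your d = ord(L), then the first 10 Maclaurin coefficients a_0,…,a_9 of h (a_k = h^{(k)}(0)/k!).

f: a_k = 2, 2, 6, 10, 22, 42, 86, 170, 342, 682, …
g: a_k = 0, 9, 0, -27/2, 0, 243/40, 0, -729/560, 0, 729/4480, …
Sym-product of L_f,L_g gives L₀ (≤ ord 2).
L = (-5 + 9·x + 18·x^2) + (2 + 8·x)·Dx + (-1 + x + 2·x^2)·Dx^2  (order 2).
h: a_k = 0, 18, 18, 27, 63, 2583/20, 5103/20, 143037/280, 285921/280, 4576689/2240, …
ICs: h(0) = 0, h′(0) = 18.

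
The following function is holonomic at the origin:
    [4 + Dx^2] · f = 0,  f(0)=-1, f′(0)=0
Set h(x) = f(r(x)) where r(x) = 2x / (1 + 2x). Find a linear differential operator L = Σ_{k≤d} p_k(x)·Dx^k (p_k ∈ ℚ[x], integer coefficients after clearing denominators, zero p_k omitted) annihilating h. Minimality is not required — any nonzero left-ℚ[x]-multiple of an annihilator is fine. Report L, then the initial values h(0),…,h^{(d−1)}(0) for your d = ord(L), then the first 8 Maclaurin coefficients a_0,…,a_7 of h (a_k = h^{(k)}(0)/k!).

L = 16 + (4 + 24·x + 48·x^2 + 32·x^3)·Dx + (1 + 8·x + 24·x^2 + 32·x^3 + 16·x^4)·Dx^2  (order 2).
h: a_k = -1, 0, 8, -32, 256/3, -512/3, 9856/45, 512/5, …
ICs: h(0) = -1, h′(0) = 0.

f: a_k = -1, 0, 2, 0, -2/3, 0, 4/45, 0, …
Change of var in L_f (x↦r) gives L₀.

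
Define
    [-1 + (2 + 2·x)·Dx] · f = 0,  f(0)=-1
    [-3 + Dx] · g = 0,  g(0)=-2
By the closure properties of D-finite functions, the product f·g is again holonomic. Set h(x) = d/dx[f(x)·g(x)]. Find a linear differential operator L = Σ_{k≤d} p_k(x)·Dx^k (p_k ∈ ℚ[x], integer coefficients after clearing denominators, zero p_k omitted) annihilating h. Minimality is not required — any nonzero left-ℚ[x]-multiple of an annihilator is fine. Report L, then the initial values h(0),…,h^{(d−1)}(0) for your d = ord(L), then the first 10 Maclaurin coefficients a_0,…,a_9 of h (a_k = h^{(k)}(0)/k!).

f: a_k = -1, -1/2, 1/8, -1/16, 5/128, -7/256, 21/1024, -33/2048, 429/32768, -715/65536, …
g: a_k = -2, -6, -9, -9, -27/4, -81/20, -81/40, -243/280, -729/2240, -243/2240, …
h₀=f·g: eliminate ⇒ L₀, order ≤ 1·1.
h=h₀': d/dx-closure on L₀ ⇒ L.
L = (47 + 84·x + 36·x^2) + (-14 - 26·x - 12·x^2)·Dx  (order 1).
h: a_k = 7, 47/2, 309/8, 667/16, 4277/128, 27189/1280, 57333/5120, 51423/10240, 2264319/1146880, 1552031/2293760, …
ICs: h(0) = 7.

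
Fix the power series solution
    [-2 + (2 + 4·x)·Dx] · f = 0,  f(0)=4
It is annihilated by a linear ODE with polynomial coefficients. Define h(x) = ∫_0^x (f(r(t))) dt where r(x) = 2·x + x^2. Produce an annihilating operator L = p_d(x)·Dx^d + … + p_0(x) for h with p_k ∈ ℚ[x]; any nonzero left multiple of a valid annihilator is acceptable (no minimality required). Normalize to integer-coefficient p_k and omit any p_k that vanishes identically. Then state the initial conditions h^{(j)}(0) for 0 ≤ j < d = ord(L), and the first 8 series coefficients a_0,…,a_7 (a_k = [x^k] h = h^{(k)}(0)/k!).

L = (-2 - 2·x)·Dx + (1 + 4·x + 2·x^2)·Dx^2  (order 2).
h: a_k = 0, 4, 4, -4/3, 2, -18/5, 22/3, -114/7, …
ICs: h(0) = 0, h′(0) = 4.

f: a_k = 4, 4, -2, 2, -5/2, 7/2, -21/4, 33/4, …
Substitute x→r, Dx→(1/r')Dx; clear ⇒ L₀.
h=∫₀ˣh₀: take L = L₀·Dx.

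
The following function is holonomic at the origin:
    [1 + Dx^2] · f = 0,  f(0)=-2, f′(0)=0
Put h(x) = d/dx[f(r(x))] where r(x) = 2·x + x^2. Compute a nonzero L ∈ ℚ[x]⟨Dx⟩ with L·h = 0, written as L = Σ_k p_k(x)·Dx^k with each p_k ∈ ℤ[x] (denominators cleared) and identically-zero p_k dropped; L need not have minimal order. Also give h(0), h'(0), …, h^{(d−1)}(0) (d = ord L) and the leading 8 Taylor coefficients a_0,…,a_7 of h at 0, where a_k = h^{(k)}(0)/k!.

L = (7 + 16·x + 24·x^2 + 16·x^3 + 4·x^4) + (-3 - 3·x)·Dx + (1 + 2·x + x^2)·Dx^2  (order 2).
h: a_k = 0, 8, 12, -4/3, -40/3, -164/15, -14/15, 1438/315, …
ICs: h(0) = 0, h′(0) = 8.

f: a_k = -2, 0, 1, 0, -1/12, 0, 1/360, 0, …
L₀ from L_f via x↦r, Dx↦r'^{-1}Dx.
Differentiate: ansatz ord ≤ ord L₀ ⇒ L.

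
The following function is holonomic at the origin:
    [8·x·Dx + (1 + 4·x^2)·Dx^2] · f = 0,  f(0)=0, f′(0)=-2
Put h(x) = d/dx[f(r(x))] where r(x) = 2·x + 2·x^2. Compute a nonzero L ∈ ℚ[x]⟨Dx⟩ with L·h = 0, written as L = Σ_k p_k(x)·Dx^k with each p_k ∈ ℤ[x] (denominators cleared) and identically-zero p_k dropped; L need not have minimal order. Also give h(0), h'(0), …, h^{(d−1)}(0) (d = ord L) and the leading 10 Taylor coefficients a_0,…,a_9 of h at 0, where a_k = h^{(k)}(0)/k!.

f: a_k = 0, -2, 0, 8/3, 0, -32/5, 0, 128/7, 0, -512/9, …
Change of var in L_f (x↦r) gives L₀.
h₀' ⇒ L via d/dx closure of L₀.
L = (-2 + 32·x + 128·x^2 + 192·x^3 + 96·x^4) + (1 + 2·x + 16·x^2 + 64·x^3 + 80·x^4 + 32·x^5)·Dx  (order 1).
h: a_k = -4, -8, 64, 256, -704, -6016, 2048, 114688, 171008, -1804288, …
ICs: h(0) = -4.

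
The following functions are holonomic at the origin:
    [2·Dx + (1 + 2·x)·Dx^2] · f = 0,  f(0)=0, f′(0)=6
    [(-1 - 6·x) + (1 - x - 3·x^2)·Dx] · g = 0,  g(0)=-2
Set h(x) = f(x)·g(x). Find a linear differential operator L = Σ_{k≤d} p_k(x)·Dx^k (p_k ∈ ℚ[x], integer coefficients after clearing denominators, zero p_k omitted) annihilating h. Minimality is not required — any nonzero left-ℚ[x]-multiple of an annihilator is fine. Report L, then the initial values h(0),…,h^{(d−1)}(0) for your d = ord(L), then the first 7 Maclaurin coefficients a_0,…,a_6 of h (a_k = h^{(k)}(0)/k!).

f: a_k = 0, 6, -6, 8, -12, 96/5, -32, …
g: a_k = -2, -2, -8, -14, -38, -80, -194, …
Sym-product of L_f,L_g gives L₀ (≤ ord 2).
L = (8 + 24·x) + (18·x + 30·x^2)·Dx + (-1 - x + 5·x^2 + 6·x^3)·Dx^2  (order 2).
h: a_k = 0, -12, 0, -52, -28, -1112/5, -1212/5, …
ICs: h(0) = 0, h′(0) = -12.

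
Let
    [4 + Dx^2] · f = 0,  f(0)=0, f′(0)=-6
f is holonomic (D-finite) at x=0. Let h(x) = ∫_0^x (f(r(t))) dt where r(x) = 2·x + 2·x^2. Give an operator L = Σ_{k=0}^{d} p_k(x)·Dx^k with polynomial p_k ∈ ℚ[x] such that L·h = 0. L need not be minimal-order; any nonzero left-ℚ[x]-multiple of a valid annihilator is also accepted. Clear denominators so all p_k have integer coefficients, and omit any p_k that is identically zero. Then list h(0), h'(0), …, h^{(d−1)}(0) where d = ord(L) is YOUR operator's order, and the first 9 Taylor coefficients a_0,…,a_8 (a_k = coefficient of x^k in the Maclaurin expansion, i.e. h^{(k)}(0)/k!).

L = (16 + 96·x + 192·x^2 + 128·x^3)·Dx - 2·Dx^2 + (1 + 2·x)·Dx^3  (order 3).
h: a_k = 0, 0, -6, -4, 8, 96/5, 176/15, -96/7, -3232/105, …
ICs: h(0) = 0, h′(0) = 0, h′′(0) = -12.

f: a_k = 0, -6, 0, 4, 0, -4/5, 0, 8/105, 0, …
h₀=f(r): pull back L_f along r ⇒ L₀.
Integrate: L := L₀·Dx.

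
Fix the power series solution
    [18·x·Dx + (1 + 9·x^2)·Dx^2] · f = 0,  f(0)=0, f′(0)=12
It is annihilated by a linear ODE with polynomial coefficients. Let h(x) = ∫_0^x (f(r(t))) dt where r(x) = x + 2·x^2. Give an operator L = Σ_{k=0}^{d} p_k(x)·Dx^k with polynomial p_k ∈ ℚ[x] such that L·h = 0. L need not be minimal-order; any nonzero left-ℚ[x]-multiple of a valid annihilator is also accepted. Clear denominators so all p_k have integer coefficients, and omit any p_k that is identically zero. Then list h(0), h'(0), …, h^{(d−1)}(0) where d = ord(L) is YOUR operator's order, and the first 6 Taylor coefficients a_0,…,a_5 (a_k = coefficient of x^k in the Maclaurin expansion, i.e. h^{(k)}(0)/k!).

L = (-4 + 18·x + 144·x^2 + 432·x^3 + 432·x^4)·Dx^2 + (1 + 4·x + 9·x^2 + 72·x^3 + 180·x^4 + 144·x^5)·Dx^3  (order 3).
h: a_k = 0, 0, 6, 8, -9, -216/5, …
ICs: h(0) = 0, h′(0) = 0, h′′(0) = 12.

f: a_k = 0, 12, 0, -36, 0, 972/5, …
f∘r: x↦r, Dx↦Dx/r' in L_f ⇒ L₀.
h=∫₀ˣh₀: take L = L₀·Dx.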